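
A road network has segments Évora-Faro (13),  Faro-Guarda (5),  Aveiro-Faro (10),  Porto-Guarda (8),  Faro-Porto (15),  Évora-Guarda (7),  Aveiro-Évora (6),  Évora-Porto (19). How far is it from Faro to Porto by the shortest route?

13

A few of the Faro→Porto routes:
Faro -> Aveiro -> Évora -> Guarda -> Porto: 10 + 6 + 7 + 8 = 31
Faro -> Guarda -> Porto: 5 + 8 = 13
Faro -> Guarda -> Évora -> Porto: 5 + 7 + 19 = 31
Faro -> Porto: 15
Faro -> Évora -> Porto: 13 + 19 = 32
Faro -> Évora -> Guarda -> Porto: 13 + 7 + 8 = 28
Best route has total 13 km.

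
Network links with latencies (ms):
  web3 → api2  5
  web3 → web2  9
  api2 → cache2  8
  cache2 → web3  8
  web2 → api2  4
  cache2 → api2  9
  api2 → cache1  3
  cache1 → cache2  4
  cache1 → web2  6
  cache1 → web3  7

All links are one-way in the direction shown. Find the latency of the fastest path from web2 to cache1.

7

Paths from web2 to cache1:
web2 - api2 - cache1: 4 + 3 = 7
The minimum is 7 ms.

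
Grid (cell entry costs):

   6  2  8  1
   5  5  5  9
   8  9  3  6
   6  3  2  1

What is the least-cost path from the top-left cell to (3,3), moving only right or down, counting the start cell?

24

Take (0,0) (0,1) (1,1) (1,2) (2,2) (3,2) (3,3) for a total of 6 + 2 + 5 + 5 + 3 + 2 + 1 = 24.
(Top row then right column would cost 33.)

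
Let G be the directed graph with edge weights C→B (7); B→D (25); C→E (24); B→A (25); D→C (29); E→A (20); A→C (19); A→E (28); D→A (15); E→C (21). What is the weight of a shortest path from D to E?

Paths from D to E:
D→C→B→A→E: 29 + 7 + 25 + 28 = 89
D→C→E: 29 + 24 = 53
D→A→C→E: 15 + 19 + 24 = 58
D→A→E: 15 + 28 = 43
The minimum is 43.

43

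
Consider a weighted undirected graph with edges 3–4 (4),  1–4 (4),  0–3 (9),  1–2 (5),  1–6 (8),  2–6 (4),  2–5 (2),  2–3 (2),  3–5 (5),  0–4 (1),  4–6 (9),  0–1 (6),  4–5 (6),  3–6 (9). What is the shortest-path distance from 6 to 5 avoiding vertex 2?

A few of the 6→5 routes:
6-3-4-5: 9 + 4 + 6 = 19
6-1-0-4-5: 8 + 6 + 1 + 6 = 21
6-4-5: 9 + 6 = 15
6-4-3-5: 9 + 4 + 5 = 18
6-3-5: 9 + 5 = 14
6-1-4-5: 8 + 4 + 6 = 18
Shortest: 14.

14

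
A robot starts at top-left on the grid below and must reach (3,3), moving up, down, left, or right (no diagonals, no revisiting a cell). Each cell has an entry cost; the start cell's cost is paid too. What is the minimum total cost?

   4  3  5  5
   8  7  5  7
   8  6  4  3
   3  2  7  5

One optimal route is r0c0 → r0c1 → r0c2 → r1c2 → r2c2 → r2c3 → r3c3.
Its cost is 4 + 3 + 5 + 5 + 4 + 3 + 5 = 29.

29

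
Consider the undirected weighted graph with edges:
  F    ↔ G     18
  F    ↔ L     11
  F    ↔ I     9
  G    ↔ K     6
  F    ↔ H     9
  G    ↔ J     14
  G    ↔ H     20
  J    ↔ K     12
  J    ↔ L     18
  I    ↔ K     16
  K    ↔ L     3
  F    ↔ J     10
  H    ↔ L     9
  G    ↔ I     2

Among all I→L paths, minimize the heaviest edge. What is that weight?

6

Checking several routes:
I-F-H-L: max(9, 9, 9) = 9
I-F-L: max(9, 11) = 11
I-G-K-L: max(2, 6, 3) = 6
Best route has worst link 6.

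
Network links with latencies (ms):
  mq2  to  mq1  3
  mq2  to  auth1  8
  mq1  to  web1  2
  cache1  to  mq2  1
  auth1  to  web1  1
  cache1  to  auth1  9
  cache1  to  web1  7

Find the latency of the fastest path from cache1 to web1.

Routes from cache1 to web1:
cache1 - auth1 - mq2 - mq1 - web1: 9 + 8 + 3 + 2 = 22
cache1 - web1: 7
cache1 - mq2 - mq1 - web1: 1 + 3 + 2 = 6
cache1 - mq2 - auth1 - web1: 1 + 8 + 1 = 10
cache1 - auth1 - web1: 9 + 1 = 10
Shortest: 6 ms.

6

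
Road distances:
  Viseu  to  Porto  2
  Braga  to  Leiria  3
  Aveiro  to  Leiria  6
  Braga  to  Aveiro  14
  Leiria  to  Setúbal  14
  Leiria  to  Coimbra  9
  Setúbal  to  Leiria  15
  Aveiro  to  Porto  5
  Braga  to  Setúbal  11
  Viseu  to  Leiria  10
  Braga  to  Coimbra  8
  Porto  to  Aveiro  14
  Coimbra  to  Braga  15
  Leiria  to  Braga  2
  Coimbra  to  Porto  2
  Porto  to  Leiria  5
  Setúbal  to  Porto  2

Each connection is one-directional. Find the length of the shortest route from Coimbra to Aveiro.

16

Some routes from Coimbra to Aveiro:
Coimbra -> Porto -> Leiria -> Braga -> Aveiro: 2 + 5 + 2 + 14 = 23
Coimbra -> Porto -> Aveiro: 2 + 14 = 16
Coimbra -> Braga -> Setúbal -> Porto -> Aveiro: 15 + 11 + 2 + 14 = 42
Coimbra -> Braga -> Aveiro: 15 + 14 = 29
Best route has total 16.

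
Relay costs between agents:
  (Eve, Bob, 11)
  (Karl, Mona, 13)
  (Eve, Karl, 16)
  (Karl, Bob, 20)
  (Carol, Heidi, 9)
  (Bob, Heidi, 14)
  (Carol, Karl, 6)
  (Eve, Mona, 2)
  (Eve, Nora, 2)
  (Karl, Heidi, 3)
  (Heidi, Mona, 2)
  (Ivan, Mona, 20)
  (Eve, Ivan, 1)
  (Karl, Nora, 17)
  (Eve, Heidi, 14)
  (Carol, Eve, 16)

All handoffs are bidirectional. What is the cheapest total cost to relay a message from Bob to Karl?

Some routes from Bob to Karl:
Bob - Karl: 20
Bob - Heidi - Karl: 14 + 3 = 17
Bob - Eve - Mona - Heidi - Karl: 11 + 2 + 2 + 3 = 18
Shortest: 17.

17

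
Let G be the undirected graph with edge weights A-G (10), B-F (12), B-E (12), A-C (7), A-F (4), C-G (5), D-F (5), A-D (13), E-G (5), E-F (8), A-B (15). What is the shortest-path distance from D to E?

13

Checking several routes:
D → F → E: 5 + 8 = 13
D → F → A → G → E: 5 + 4 + 10 + 5 = 24
D → A → F → E: 13 + 4 + 8 = 25
The minimum is 13.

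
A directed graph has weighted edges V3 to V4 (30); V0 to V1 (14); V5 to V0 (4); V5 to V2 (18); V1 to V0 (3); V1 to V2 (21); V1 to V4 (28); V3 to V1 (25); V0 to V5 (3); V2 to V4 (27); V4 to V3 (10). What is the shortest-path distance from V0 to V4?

Candidate routes:
V0-V1-V4: 14 + 28 = 42
V0-V5-V2-V4: 3 + 18 + 27 = 48
V0-V1-V2-V4: 14 + 21 + 27 = 62
The minimum is 42.

42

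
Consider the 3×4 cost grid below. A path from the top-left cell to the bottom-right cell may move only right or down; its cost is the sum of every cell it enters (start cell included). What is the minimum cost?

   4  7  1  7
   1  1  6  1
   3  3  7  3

Best path: r0c0→r1c0→r1c1→r1c2→r1c3→r2c3
Cost: 4 + 1 + 1 + 6 + 1 + 3 = 16

16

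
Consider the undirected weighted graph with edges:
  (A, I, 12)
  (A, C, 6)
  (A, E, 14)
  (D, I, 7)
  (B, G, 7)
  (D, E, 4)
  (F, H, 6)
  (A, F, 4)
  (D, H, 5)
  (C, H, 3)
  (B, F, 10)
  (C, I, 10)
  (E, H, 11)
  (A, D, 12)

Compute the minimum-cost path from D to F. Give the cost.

11

Checking several routes:
D → A → F: 12 + 4 = 16
D → E → H → F: 4 + 11 + 6 = 21
D → E → A → F: 4 + 14 + 4 = 22
D → H → F: 5 + 6 = 11
D → I → A → F: 7 + 12 + 4 = 23
D → H → C → A → F: 5 + 3 + 6 + 4 = 18
Best route has total 11.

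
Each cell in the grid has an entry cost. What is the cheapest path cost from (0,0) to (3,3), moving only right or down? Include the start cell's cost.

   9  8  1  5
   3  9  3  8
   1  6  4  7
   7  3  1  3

Take [0,0]→[1,0]→[2,0]→[2,1]→[3,1]→[3,2]→[3,3] for a total of 9 + 3 + 1 + 6 + 3 + 1 + 3 = 26.
(Top row then right column would cost 41.)

26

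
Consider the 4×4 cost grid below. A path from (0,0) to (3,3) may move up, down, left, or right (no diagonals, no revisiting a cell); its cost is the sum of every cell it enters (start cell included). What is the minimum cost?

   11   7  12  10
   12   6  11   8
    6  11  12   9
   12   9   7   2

53

One optimal route is r0c0 → r0c1 → r1c1 → r2c1 → r3c1 → r3c2 → r3c3.
Its cost is 11 + 7 + 6 + 11 + 9 + 7 + 2 = 53.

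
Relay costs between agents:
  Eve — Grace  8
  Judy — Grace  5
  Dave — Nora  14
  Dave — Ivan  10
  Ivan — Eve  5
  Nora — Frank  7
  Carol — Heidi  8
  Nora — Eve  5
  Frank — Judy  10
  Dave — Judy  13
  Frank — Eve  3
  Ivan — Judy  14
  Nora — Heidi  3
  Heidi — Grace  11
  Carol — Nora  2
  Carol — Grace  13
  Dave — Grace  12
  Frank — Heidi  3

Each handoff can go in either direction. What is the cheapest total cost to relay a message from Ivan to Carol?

12

Some routes from Ivan to Carol:
Ivan→Eve→Frank→Heidi→Carol: 5 + 3 + 3 + 8 = 19
Ivan→Eve→Frank→Heidi→Nora→Carol: 5 + 3 + 3 + 3 + 2 = 16
Ivan→Eve→Nora→Carol: 5 + 5 + 2 = 12
Ivan→Eve→Frank→Nora→Carol: 5 + 3 + 7 + 2 = 17
Best route has total 12.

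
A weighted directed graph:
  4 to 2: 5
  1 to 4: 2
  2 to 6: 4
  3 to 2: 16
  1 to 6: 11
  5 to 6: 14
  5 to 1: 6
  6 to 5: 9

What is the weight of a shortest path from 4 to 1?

24

Routes from 4 to 1:
4 → 2 → 6 → 5 → 1: 5 + 4 + 9 + 6 = 24
The minimum is 24.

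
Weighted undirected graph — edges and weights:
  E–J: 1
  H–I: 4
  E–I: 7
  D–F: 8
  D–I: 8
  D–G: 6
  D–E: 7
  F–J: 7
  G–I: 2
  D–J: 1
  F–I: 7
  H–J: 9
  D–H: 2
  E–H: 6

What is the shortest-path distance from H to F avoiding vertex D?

A few of the H→F routes:
H -> J -> F: 9 + 7 = 16
H -> I -> F: 4 + 7 = 11
H -> E -> J -> F: 6 + 1 + 7 = 14
H -> I -> E -> J -> F: 4 + 7 + 1 + 7 = 19
Shortest: 11.

11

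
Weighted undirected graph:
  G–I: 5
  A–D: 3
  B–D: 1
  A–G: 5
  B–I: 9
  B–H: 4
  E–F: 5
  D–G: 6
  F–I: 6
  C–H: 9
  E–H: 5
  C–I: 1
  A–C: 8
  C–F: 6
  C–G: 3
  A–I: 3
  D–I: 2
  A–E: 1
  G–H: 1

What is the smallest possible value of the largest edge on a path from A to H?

3

Checking several routes:
A → I → D → B → H: max(3, 2, 1, 4) = 4
A → D → B → H: max(3, 1, 4) = 4
A → I → C → G → H: max(3, 1, 3, 1) = 3
A → D → I → C → G → H: max(3, 2, 1, 3, 1) = 3
The minimum achievable maximum is 3.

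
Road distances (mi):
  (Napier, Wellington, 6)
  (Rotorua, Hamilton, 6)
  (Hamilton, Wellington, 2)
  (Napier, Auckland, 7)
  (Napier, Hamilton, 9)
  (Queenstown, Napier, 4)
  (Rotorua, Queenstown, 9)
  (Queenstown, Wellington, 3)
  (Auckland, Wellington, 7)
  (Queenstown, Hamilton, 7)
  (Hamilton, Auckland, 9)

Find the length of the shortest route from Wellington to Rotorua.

8

Comparing a few candidate routes:
Wellington-Queenstown-Rotorua: 3 + 9 = 12
Wellington-Napier-Queenstown-Rotorua: 6 + 4 + 9 = 19
Wellington-Hamilton-Rotorua: 2 + 6 = 8
Wellington-Queenstown-Hamilton-Rotorua: 3 + 7 + 6 = 16
Wellington-Napier-Hamilton-Rotorua: 6 + 9 + 6 = 21
Wellington-Hamilton-Queenstown-Rotorua: 2 + 7 + 9 = 18
Shortest: 8 mi.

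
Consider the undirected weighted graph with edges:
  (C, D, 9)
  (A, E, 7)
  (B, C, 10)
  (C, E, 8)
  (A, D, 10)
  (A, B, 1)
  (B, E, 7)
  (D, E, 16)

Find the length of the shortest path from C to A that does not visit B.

Routes from C to A avoiding B:
C→D→E→A: 9 + 16 + 7 = 32
C→E→A: 8 + 7 = 15
C→D→A: 9 + 10 = 19
C→E→D→A: 8 + 16 + 10 = 34
Best route has total 15.

15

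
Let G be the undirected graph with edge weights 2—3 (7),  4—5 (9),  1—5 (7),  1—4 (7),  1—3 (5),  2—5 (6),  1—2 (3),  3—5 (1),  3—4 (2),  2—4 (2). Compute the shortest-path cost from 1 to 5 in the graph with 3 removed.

7

A few of the 1→5 routes:
1 → 2 → 4 → 5: 3 + 2 + 9 = 14
1 → 4 → 2 → 5: 7 + 2 + 6 = 15
1 → 2 → 5: 3 + 6 = 9
1 → 5: 7
Shortest: 7.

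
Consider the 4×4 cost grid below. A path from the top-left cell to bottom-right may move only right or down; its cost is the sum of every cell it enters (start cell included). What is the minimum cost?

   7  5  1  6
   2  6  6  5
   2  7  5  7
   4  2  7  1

25

One optimal route is [0,0] -> [1,0] -> [2,0] -> [3,0] -> [3,1] -> [3,2] -> [3,3].
Its cost is 7 + 2 + 2 + 4 + 2 + 7 + 1 = 25.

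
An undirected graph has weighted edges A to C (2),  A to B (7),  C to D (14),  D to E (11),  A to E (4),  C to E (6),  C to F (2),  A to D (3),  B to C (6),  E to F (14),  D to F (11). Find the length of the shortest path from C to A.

2

Checking several routes:
C→B→A: 6 + 7 = 13
C→D→A: 14 + 3 = 17
C→A: 2
C→E→A: 6 + 4 = 10
C→F→D→A: 2 + 11 + 3 = 16
The minimum is 2.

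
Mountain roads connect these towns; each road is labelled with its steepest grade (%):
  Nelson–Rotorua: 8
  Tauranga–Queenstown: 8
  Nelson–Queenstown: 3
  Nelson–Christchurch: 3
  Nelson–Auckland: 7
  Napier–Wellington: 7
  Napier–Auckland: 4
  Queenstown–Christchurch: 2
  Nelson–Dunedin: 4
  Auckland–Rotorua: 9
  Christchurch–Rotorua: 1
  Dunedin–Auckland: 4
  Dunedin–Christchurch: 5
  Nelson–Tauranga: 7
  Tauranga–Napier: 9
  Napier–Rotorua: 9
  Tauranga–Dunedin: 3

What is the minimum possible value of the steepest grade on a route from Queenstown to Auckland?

4

A few of the Queenstown→Auckland routes:
Queenstown → Christchurch → Dunedin → Auckland: max(2, 5, 4) = 5
Queenstown → Nelson → Dunedin → Auckland: max(3, 4, 4) = 4
Queenstown → Christchurch → Nelson → Dunedin → Auckland: max(2, 3, 4, 4) = 4
Best route has worst link 4%.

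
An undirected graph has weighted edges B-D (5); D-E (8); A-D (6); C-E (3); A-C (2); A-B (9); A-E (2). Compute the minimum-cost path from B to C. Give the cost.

11

Comparing a few candidate routes:
B → D → A → C: 5 + 6 + 2 = 13
B → D → A → E → C: 5 + 6 + 2 + 3 = 16
B → A → E → C: 9 + 2 + 3 = 14
B → A → C: 9 + 2 = 11
B → D → E → C: 5 + 8 + 3 = 16
The minimum is 11.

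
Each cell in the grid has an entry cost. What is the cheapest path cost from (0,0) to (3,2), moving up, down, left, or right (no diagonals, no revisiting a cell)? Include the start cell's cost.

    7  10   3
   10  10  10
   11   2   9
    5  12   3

Best path: [0,0] -> [0,1] -> [1,1] -> [2,1] -> [2,2] -> [3,2]
Cost: 7 + 10 + 10 + 2 + 9 + 3 = 41

41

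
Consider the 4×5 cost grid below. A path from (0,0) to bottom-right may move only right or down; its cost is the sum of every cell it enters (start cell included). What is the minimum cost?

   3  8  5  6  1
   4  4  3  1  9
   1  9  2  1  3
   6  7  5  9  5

24

One optimal route is r0c0 r1c0 r1c1 r1c2 r1c3 r2c3 r2c4 r3c4.
Its cost is 3 + 4 + 4 + 3 + 1 + 1 + 3 + 5 = 24.
(Top row then right column would cost 40.)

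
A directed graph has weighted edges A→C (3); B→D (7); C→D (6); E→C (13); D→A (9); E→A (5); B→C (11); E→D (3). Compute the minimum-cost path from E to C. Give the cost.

8

Routes from E to C:
E - C: 13
E - D - A - C: 3 + 9 + 3 = 15
E - A - C: 5 + 3 = 8
Shortest: 8.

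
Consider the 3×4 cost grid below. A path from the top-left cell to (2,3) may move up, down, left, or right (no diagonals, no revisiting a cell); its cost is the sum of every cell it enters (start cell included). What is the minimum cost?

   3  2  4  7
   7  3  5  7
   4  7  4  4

Best path: [0,0] → [0,1] → [1,1] → [1,2] → [2,2] → [2,3]
Cost: 3 + 2 + 3 + 5 + 4 + 4 = 21

21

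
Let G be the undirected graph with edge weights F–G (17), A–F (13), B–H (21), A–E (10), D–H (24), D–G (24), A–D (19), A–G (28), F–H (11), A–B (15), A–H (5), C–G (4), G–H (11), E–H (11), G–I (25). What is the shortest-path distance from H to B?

Comparing a few candidate routes:
H → B: 21
H → E → A → B: 11 + 10 + 15 = 36
H → A → B: 5 + 15 = 20
H → F → A → B: 11 + 13 + 15 = 39
Best route has total 20.

20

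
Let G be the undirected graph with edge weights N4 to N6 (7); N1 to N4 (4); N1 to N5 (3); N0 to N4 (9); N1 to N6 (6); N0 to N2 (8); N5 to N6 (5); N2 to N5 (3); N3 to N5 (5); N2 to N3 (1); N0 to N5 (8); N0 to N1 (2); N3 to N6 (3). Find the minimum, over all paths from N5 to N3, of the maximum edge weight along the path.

A few of the N5→N3 routes:
N5 → N6 → N3: max(5, 3) = 5
N5 → N2 → N3: max(3, 1) = 3
N5 → N3: max(5) = 5
The minimum achievable maximum is 3.

3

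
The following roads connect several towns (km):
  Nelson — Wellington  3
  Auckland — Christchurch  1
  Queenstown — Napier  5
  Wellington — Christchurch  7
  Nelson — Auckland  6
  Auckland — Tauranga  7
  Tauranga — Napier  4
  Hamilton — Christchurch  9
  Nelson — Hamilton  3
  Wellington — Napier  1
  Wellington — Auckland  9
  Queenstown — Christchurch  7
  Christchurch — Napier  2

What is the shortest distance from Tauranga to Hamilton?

A few of the Tauranga→Hamilton routes:
Tauranga→Auckland→Nelson→Hamilton: 7 + 6 + 3 = 16
Tauranga→Napier→Wellington→Nelson→Hamilton: 4 + 1 + 3 + 3 = 11
Tauranga→Napier→Christchurch→Auckland→Nelson→Hamilton: 4 + 2 + 1 + 6 + 3 = 16
Tauranga→Napier→Christchurch→Hamilton: 4 + 2 + 9 = 15
Shortest: 11 km.

11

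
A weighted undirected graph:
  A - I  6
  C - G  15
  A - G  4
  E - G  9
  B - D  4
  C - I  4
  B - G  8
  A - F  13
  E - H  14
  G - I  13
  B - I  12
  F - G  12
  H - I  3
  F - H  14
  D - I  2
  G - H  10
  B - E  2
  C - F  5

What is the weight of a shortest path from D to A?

8

Some routes from D to A:
D-B-I-A: 4 + 12 + 6 = 22
D-I-G-A: 2 + 13 + 4 = 19
D-I-H-G-A: 2 + 3 + 10 + 4 = 19
D-I-A: 2 + 6 = 8
D-B-G-A: 4 + 8 + 4 = 16
D-B-E-G-A: 4 + 2 + 9 + 4 = 19
The minimum is 8.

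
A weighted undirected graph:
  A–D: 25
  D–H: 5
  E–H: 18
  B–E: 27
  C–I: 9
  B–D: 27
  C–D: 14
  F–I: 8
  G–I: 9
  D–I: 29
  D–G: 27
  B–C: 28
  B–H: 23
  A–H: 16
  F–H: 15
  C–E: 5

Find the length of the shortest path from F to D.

20

Comparing a few candidate routes:
F - H - D: 15 + 5 = 20
F - I - C - D: 8 + 9 + 14 = 31
F - I - D: 8 + 29 = 37
F - I - G - D: 8 + 9 + 27 = 44
Best route has total 20.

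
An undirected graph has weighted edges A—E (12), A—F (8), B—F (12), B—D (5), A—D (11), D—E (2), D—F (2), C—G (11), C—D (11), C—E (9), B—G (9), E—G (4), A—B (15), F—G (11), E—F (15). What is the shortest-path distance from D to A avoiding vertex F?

A few of the D→A routes:
D → E → A: 2 + 12 = 14
D → B → A: 5 + 15 = 20
D → A: 11
Shortest: 11.

11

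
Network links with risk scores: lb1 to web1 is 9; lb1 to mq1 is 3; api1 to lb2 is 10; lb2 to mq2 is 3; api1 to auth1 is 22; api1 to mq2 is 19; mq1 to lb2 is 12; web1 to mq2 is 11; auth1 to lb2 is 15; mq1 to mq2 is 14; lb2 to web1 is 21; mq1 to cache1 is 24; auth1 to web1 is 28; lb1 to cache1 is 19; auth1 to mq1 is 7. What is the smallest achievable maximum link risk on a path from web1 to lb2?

11

Some routes from web1 to lb2:
web1-mq2-lb2: max(11, 3) = 11
web1-lb1-mq1-auth1-lb2: max(9, 3, 7, 15) = 15
web1-lb1-mq1-lb2: max(9, 3, 12) = 12
web1-mq2-mq1-lb2: max(11, 14, 12) = 14
web1-lb1-mq1-mq2-lb2: max(9, 3, 14, 3) = 14
Best route has worst link 11.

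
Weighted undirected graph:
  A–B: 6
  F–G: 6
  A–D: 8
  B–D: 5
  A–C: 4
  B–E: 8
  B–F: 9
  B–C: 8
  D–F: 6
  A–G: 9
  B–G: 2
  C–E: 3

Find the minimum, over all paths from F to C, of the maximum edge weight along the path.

6

Some routes from F to C:
F - G - B - A - C: max(6, 2, 6, 4) = 6
F - D - B - C: max(6, 5, 8) = 8
F - D - A - B - C: max(6, 8, 6, 8) = 8
F - D - B - E - C: max(6, 5, 8, 3) = 8
F - D - B - A - C: max(6, 5, 6, 4) = 6
The minimum achievable maximum is 6.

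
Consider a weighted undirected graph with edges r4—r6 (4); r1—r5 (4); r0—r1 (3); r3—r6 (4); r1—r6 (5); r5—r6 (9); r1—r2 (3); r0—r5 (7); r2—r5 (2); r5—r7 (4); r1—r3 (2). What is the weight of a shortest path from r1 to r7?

8

Comparing a few candidate routes:
r1→r0→r5→r7: 3 + 7 + 4 = 14
r1→r6→r5→r7: 5 + 9 + 4 = 18
r1→r5→r7: 4 + 4 = 8
r1→r2→r5→r7: 3 + 2 + 4 = 9
Shortest: 8.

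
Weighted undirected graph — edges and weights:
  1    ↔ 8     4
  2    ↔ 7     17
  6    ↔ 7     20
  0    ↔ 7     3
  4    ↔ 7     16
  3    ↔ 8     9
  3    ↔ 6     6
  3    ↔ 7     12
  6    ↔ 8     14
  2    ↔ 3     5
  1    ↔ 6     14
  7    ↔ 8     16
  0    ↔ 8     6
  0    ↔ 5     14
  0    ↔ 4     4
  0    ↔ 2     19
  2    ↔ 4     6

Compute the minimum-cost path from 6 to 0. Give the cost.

20

Some routes from 6 to 0:
6 → 3 → 7 → 0: 6 + 12 + 3 = 21
6 → 8 → 0: 14 + 6 = 20
6 → 7 → 0: 20 + 3 = 23
6 → 3 → 2 → 4 → 0: 6 + 5 + 6 + 4 = 21
6 → 3 → 8 → 0: 6 + 9 + 6 = 21
The minimum is 20.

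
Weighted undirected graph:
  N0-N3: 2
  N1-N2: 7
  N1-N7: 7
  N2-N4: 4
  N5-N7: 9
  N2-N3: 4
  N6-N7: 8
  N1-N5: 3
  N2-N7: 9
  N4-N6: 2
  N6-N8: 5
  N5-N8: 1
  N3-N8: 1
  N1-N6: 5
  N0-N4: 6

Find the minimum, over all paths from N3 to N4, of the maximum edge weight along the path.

4

A few of the N3→N4 routes:
N3 → N2 → N4: max(4, 4) = 4
N3 → N8 → N6 → N4: max(1, 5, 2) = 5
N3 → N0 → N4: max(2, 6) = 6
N3 → N8 → N5 → N1 → N6 → N4: max(1, 1, 3, 5, 2) = 5
Smallest bottleneck: 4.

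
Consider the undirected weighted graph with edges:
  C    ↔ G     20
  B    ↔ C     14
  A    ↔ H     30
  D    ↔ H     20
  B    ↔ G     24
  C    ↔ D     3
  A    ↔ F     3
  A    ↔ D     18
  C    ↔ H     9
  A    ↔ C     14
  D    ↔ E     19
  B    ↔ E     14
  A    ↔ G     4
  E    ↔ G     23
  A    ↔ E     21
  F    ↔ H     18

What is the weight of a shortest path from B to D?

Comparing a few candidate routes:
B -> G -> A -> C -> D: 24 + 4 + 14 + 3 = 45
B -> C -> H -> D: 14 + 9 + 20 = 43
B -> E -> D: 14 + 19 = 33
B -> C -> D: 14 + 3 = 17
Best route has total 17.

17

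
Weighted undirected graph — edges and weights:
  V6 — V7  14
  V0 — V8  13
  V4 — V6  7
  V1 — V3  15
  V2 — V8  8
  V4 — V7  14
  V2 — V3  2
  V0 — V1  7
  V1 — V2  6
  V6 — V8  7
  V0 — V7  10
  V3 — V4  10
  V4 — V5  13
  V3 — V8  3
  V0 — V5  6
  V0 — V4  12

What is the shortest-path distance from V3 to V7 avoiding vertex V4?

24

Some routes from V3 to V7 avoiding V4:
V3→V2→V8→V6→V7: 2 + 8 + 7 + 14 = 31
V3→V2→V1→V0→V7: 2 + 6 + 7 + 10 = 25
V3→V8→V6→V7: 3 + 7 + 14 = 24
V3→V2→V8→V0→V7: 2 + 8 + 13 + 10 = 33
V3→V1→V0→V7: 15 + 7 + 10 = 32
V3→V8→V0→V7: 3 + 13 + 10 = 26
The minimum is 24.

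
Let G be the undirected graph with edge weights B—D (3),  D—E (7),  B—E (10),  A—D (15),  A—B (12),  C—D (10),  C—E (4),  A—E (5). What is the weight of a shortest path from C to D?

A few of the C→D routes:
C→E→D: 4 + 7 = 11
C→E→B→D: 4 + 10 + 3 = 17
C→E→A→B→D: 4 + 5 + 12 + 3 = 24
C→D: 10
Best route has total 10.

10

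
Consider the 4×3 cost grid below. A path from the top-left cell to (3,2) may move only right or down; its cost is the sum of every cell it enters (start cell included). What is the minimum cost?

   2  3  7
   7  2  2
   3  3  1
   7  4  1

11

Cheapest: (0,0)→(0,1)→(1,1)→(1,2)→(2,2)→(3,2)
  2 + 3 + 2 + 2 + 1 + 1 = 11
For comparison, the top-then-right route costs 16.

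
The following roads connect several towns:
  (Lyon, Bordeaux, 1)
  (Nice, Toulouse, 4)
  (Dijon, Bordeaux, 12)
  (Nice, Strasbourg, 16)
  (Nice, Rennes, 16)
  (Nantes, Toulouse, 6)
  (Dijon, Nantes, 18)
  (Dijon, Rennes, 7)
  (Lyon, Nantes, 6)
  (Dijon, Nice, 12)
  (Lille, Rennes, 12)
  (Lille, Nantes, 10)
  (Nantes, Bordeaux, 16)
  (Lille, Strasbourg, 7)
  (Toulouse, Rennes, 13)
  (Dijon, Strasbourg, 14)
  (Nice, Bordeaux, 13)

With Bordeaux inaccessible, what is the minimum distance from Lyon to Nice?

Comparing a few candidate routes:
Lyon-Nantes-Toulouse-Rennes-Nice: 6 + 6 + 13 + 16 = 41
Lyon-Nantes-Dijon-Nice: 6 + 18 + 12 = 36
Lyon-Nantes-Toulouse-Nice: 6 + 6 + 4 = 16
Lyon-Nantes-Lille-Strasbourg-Nice: 6 + 10 + 7 + 16 = 39
Best route has total 16.

16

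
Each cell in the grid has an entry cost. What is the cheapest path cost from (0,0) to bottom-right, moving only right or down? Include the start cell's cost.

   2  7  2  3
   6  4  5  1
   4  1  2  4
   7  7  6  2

21

One optimal route is (0,0) (0,1) (0,2) (0,3) (1,3) (2,3) (3,3).
Its cost is 2 + 7 + 2 + 3 + 1 + 4 + 2 = 21.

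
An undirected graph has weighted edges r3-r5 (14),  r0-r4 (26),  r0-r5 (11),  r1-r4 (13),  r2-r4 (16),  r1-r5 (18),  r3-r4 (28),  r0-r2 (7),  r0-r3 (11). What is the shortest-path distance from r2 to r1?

Checking several routes:
r2 - r0 - r3 - r5 - r1: 7 + 11 + 14 + 18 = 50
r2 - r0 - r3 - r4 - r1: 7 + 11 + 28 + 13 = 59
r2 - r0 - r4 - r1: 7 + 26 + 13 = 46
r2 - r0 - r5 - r1: 7 + 11 + 18 = 36
r2 - r4 - r1: 16 + 13 = 29
Shortest: 29.

29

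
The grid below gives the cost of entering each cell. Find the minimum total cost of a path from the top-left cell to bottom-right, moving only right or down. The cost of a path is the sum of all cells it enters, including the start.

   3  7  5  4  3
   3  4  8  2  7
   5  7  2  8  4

31

Take (0,0) → (1,0) → (1,1) → (1,2) → (1,3) → (1,4) → (2,4) for a total of 3 + 3 + 4 + 8 + 2 + 7 + 4 = 31.
For comparison, the top-then-right route costs 33.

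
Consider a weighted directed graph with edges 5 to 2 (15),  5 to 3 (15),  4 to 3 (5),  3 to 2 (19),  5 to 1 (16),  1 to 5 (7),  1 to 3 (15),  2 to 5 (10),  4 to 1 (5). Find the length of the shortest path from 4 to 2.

Candidate routes:
4 - 1 - 5 - 3 - 2: 5 + 7 + 15 + 19 = 46
4 - 1 - 5 - 2: 5 + 7 + 15 = 27
4 - 1 - 3 - 2: 5 + 15 + 19 = 39
4 - 3 - 2: 5 + 19 = 24
Best route has total 24.

24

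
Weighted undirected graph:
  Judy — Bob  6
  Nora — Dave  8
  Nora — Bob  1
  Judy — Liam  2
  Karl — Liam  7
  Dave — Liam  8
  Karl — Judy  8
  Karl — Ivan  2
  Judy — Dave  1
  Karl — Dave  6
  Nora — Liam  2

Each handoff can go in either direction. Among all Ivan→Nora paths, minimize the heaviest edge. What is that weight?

6

Comparing a few candidate routes:
Ivan → Karl → Liam → Dave → Judy → Bob → Nora: max(2, 7, 8, 1, 6, 1) = 8
Ivan → Karl → Liam → Judy → Bob → Nora: max(2, 7, 2, 6, 1) = 7
Ivan → Karl → Dave → Judy → Bob → Nora: max(2, 6, 1, 6, 1) = 6
Ivan → Karl → Liam → Nora: max(2, 7, 2) = 7
Ivan → Karl → Dave → Judy → Liam → Nora: max(2, 6, 1, 2, 2) = 6
The minimum achievable maximum is 6.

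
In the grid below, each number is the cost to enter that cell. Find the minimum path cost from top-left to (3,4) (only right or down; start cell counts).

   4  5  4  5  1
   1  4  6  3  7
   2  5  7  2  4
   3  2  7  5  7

31

Path r0c0 r1c0 r1c1 r1c2 r1c3 r2c3 r2c4 r3c4: 4 + 1 + 4 + 6 + 3 + 2 + 4 + 7 = 31.
(Top row then right column would cost 37.)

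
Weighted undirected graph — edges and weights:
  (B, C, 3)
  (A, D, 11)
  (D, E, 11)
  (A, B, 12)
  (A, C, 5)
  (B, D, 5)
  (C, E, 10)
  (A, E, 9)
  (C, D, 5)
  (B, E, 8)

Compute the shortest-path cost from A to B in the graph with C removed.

Candidate routes:
A-E-B: 9 + 8 = 17
A-D-E-B: 11 + 11 + 8 = 30
A-B: 12
A-E-D-B: 9 + 11 + 5 = 25
A-D-B: 11 + 5 = 16
The minimum is 12.

12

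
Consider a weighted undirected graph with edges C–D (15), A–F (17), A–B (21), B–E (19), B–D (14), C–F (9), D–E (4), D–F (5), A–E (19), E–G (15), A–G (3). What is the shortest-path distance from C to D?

Some routes from C to D:
C - F - A - E - D: 9 + 17 + 19 + 4 = 49
C - D: 15
C - F - D: 9 + 5 = 14
C - F - A - B - D: 9 + 17 + 21 + 14 = 61
C - F - A - B - E - D: 9 + 17 + 21 + 19 + 4 = 70
C - F - A - G - E - D: 9 + 17 + 3 + 15 + 4 = 48
The minimum is 14.

14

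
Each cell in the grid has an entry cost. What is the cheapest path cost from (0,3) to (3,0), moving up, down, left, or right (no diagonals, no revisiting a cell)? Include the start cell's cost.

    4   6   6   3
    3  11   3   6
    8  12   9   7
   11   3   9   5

Path (0,3) -> (0,2) -> (0,1) -> (0,0) -> (1,0) -> (2,0) -> (3,0): 3 + 6 + 6 + 4 + 3 + 8 + 11 = 41.

41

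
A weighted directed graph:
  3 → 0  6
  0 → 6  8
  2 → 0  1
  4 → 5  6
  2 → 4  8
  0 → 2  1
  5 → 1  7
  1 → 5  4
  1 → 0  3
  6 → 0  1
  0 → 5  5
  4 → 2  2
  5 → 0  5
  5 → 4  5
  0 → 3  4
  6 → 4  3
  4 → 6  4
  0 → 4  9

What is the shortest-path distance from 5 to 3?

A few of the 5→3 routes:
5 → 4 → 2 → 0 → 3: 5 + 2 + 1 + 4 = 12
5 → 4 → 6 → 0 → 3: 5 + 4 + 1 + 4 = 14
5 → 0 → 3: 5 + 4 = 9
Best route has total 9.

9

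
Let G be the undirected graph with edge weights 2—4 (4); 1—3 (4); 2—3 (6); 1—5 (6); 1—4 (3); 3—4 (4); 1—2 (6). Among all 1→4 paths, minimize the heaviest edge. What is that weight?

3

Paths from 1 to 4:
1-3-4: max(4, 4) = 4
1-2-4: max(6, 4) = 6
1-2-3-4: max(6, 6, 4) = 6
1-3-2-4: max(4, 6, 4) = 6
1-4: max(3) = 3
Best route has worst link 3.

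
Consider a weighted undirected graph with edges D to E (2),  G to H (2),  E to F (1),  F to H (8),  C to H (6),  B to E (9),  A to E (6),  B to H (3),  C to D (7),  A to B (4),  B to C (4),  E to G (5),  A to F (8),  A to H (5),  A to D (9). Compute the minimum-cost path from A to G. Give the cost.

A few of the A→G routes:
A-B-C-H-G: 4 + 4 + 6 + 2 = 16
A-E-G: 6 + 5 = 11
A-D-E-G: 9 + 2 + 5 = 16
A-B-H-G: 4 + 3 + 2 = 9
A-F-E-G: 8 + 1 + 5 = 14
A-H-G: 5 + 2 = 7
Best route has total 7.

7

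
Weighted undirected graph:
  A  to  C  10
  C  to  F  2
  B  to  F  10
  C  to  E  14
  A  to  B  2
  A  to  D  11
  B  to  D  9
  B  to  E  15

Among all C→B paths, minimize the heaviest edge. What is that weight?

10

Comparing a few candidate routes:
C→A→B: max(10, 2) = 10
C→F→B: max(2, 10) = 10
C→A→D→B: max(10, 11, 9) = 11
Smallest bottleneck: 10.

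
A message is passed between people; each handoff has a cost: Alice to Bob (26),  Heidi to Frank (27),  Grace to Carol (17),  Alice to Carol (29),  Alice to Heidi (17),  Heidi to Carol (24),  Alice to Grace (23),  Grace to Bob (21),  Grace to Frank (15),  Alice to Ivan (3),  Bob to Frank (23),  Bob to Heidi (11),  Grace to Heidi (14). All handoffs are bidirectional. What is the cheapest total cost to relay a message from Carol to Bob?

Some routes from Carol to Bob:
Carol → Grace → Heidi → Bob: 17 + 14 + 11 = 42
Carol → Grace → Bob: 17 + 21 = 38
Carol → Alice → Bob: 29 + 26 = 55
Carol → Alice → Heidi → Bob: 29 + 17 + 11 = 57
Carol → Heidi → Bob: 24 + 11 = 35
Carol → Grace → Frank → Bob: 17 + 15 + 23 = 55
Shortest: 35.

35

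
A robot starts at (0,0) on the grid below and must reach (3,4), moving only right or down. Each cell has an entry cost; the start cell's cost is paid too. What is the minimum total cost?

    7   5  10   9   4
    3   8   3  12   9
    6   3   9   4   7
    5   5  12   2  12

46

One optimal route is (0,0) (1,0) (2,0) (2,1) (2,2) (2,3) (3,3) (3,4).
Its cost is 7 + 3 + 6 + 3 + 9 + 4 + 2 + 12 = 46.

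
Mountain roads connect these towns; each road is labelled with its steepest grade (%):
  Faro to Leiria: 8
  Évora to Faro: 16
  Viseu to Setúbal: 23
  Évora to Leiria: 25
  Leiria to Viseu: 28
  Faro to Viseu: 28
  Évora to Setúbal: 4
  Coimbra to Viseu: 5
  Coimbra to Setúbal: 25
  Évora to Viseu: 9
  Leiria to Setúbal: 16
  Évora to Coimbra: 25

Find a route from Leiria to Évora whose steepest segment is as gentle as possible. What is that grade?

16

Comparing a few candidate routes:
Leiria - Setúbal - Viseu - Coimbra - Évora: max(16, 23, 5, 25) = 25
Leiria - Setúbal - Viseu - Évora: max(16, 23, 9) = 23
Leiria - Évora: max(25) = 25
Leiria - Faro - Évora: max(8, 16) = 16
Leiria - Setúbal - Évora: max(16, 4) = 16
Smallest bottleneck: 16%.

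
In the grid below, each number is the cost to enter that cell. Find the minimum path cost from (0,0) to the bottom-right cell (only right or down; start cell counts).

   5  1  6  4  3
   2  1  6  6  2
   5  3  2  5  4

21

Best path: [0,0] [0,1] [1,1] [2,1] [2,2] [2,3] [2,4]
Cost: 5 + 1 + 1 + 3 + 2 + 5 + 4 = 21
(Top row then right column would cost 25.)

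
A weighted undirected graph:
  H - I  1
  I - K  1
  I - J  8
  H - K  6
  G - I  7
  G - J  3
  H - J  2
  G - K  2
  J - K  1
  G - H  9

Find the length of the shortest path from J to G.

3

Comparing a few candidate routes:
J -> H -> I -> K -> G: 2 + 1 + 1 + 2 = 6
J -> K -> G: 1 + 2 = 3
J -> G: 3
Shortest: 3.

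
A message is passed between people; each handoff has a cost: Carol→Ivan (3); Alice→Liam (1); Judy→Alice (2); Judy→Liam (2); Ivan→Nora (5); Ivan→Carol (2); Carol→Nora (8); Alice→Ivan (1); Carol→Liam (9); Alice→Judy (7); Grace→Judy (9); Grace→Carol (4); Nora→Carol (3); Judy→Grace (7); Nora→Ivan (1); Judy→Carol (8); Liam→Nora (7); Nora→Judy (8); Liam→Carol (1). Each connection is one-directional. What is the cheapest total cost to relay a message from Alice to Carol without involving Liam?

3

Some routes from Alice to Carol avoiding Liam:
Alice-Judy-Grace-Carol: 7 + 7 + 4 = 18
Alice-Ivan-Nora-Carol: 1 + 5 + 3 = 9
Alice-Judy-Carol: 7 + 8 = 15
Alice-Ivan-Carol: 1 + 2 = 3
Alice-Ivan-Nora-Judy-Carol: 1 + 5 + 8 + 8 = 22
The minimum is 3.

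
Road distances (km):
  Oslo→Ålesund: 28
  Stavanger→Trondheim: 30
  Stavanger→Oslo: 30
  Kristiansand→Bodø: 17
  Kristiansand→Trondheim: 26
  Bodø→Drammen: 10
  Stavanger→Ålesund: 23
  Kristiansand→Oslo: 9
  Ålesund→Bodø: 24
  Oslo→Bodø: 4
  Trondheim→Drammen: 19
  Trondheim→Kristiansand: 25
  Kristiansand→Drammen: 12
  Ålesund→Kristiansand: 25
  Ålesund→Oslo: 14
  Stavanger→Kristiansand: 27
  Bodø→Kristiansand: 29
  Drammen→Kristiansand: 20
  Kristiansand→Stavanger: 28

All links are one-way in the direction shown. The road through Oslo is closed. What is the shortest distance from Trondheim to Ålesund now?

76

Routes from Trondheim to Ålesund avoiding Oslo:
Trondheim-Drammen-Kristiansand-Stavanger-Ålesund: 19 + 20 + 28 + 23 = 90
Trondheim-Kristiansand-Stavanger-Ålesund: 25 + 28 + 23 = 76
Best route has total 76 km.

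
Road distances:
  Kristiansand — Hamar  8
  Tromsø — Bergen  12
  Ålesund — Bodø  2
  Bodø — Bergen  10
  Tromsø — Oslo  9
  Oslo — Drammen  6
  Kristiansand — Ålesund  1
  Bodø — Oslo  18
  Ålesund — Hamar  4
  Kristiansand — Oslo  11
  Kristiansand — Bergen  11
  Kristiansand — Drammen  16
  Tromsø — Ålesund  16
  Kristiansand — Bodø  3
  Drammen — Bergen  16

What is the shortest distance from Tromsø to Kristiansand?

17

Checking several routes:
Tromsø-Ålesund-Kristiansand: 16 + 1 = 17
Tromsø-Oslo-Kristiansand: 9 + 11 = 20
Tromsø-Bergen-Bodø-Ålesund-Kristiansand: 12 + 10 + 2 + 1 = 25
Tromsø-Bergen-Kristiansand: 12 + 11 = 23
Tromsø-Ålesund-Bodø-Kristiansand: 16 + 2 + 3 = 21
Best route has total 17.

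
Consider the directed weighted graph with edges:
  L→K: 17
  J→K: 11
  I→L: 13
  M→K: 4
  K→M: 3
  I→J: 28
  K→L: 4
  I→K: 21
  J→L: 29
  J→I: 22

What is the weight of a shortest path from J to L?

Candidate routes:
J-I-L: 22 + 13 = 35
J-L: 29
J-I-K-L: 22 + 21 + 4 = 47
J-K-L: 11 + 4 = 15
Best route has total 15.

15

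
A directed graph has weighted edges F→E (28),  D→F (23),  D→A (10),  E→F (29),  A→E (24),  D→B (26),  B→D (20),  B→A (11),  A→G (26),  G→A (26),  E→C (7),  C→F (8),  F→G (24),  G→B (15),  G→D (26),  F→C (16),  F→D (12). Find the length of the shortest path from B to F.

43

Some routes from B to F:
B-A-E-F: 11 + 24 + 29 = 64
B-D-F: 20 + 23 = 43
B-D-A-E-C-F: 20 + 10 + 24 + 7 + 8 = 69
B-A-E-C-F: 11 + 24 + 7 + 8 = 50
Shortest: 43.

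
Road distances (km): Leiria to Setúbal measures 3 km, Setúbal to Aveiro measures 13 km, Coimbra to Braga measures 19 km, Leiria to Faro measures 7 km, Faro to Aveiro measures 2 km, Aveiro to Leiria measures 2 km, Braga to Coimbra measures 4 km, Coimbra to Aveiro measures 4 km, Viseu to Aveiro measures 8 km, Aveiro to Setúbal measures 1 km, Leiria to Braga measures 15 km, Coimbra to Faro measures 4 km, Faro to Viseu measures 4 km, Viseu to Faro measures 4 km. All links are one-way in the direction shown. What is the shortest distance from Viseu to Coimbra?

27

Paths from Viseu to Coimbra:
Viseu - Aveiro - Leiria - Braga - Coimbra: 8 + 2 + 15 + 4 = 29
Viseu - Faro - Aveiro - Leiria - Braga - Coimbra: 4 + 2 + 2 + 15 + 4 = 27
Shortest: 27 km.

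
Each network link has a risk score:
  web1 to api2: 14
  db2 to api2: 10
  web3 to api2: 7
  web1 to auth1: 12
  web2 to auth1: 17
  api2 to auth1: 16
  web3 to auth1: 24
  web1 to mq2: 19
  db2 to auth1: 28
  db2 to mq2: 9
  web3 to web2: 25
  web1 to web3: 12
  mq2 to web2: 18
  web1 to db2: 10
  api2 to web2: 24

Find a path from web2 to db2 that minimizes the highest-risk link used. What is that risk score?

17

Checking several routes:
web2-auth1-api2-db2: max(17, 16, 10) = 17
web2-auth1-web1-web3-api2-db2: max(17, 12, 12, 7, 10) = 17
web2-auth1-web1-api2-db2: max(17, 12, 14, 10) = 17
web2-auth1-web1-db2: max(17, 12, 10) = 17
web2-auth1-api2-web3-web1-db2: max(17, 16, 7, 12, 10) = 17
Best route has worst link 17.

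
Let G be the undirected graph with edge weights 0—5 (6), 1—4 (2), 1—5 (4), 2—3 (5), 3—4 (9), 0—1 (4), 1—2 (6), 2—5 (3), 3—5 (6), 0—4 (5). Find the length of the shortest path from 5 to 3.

Some routes from 5 to 3:
5 - 2 - 3: 3 + 5 = 8
5 - 3: 6
5 - 1 - 2 - 3: 4 + 6 + 5 = 15
Shortest: 6.

6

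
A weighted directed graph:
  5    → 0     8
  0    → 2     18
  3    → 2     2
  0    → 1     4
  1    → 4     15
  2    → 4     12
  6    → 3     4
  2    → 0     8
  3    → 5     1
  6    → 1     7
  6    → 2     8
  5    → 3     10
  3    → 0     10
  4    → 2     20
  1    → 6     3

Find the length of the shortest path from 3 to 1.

13

Paths from 3 to 1:
3 → 5 → 0 → 1: 1 + 8 + 4 = 13
3 → 2 → 0 → 1: 2 + 8 + 4 = 14
3 → 0 → 1: 10 + 4 = 14
The minimum is 13.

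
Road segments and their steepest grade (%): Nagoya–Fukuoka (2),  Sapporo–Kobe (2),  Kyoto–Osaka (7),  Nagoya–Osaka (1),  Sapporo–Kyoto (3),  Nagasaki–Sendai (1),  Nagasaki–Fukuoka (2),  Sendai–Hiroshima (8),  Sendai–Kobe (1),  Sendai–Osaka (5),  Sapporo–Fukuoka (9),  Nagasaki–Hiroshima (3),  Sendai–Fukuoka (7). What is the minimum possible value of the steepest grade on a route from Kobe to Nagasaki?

1

A few of the Kobe→Nagasaki routes:
Kobe → Sapporo → Kyoto → Osaka → Nagoya → Fukuoka → Sendai → Nagasaki: max(2, 3, 7, 1, 2, 7, 1) = 7
Kobe → Sapporo → Kyoto → Osaka → Nagoya → Fukuoka → Nagasaki: max(2, 3, 7, 1, 2, 2) = 7
Kobe → Sendai → Nagasaki: max(1, 1) = 1
Kobe → Sendai → Osaka → Nagoya → Fukuoka → Nagasaki: max(1, 5, 1, 2, 2) = 5
Smallest bottleneck: 1%.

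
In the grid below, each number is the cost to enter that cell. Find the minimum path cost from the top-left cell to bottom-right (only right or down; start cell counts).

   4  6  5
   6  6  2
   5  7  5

22

Take (0,0) -> (0,1) -> (0,2) -> (1,2) -> (2,2) for a total of 4 + 6 + 5 + 2 + 5 = 22.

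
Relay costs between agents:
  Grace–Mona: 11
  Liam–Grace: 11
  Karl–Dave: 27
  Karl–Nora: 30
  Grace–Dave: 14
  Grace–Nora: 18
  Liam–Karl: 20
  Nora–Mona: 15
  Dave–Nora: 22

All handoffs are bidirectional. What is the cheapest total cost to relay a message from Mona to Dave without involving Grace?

37

Paths from Mona to Dave avoiding Grace:
Mona - Nora - Karl - Dave: 15 + 30 + 27 = 72
Mona - Nora - Dave: 15 + 22 = 37
The minimum is 37.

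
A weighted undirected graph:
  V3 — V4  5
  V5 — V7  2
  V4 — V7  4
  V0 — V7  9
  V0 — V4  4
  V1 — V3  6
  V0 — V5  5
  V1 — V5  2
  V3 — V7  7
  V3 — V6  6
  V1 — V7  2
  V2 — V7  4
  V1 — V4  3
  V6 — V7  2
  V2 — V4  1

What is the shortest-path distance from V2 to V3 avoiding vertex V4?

Candidate routes:
V2→V7→V3: 4 + 7 = 11
V2→V7→V5→V1→V3: 4 + 2 + 2 + 6 = 14
V2→V7→V6→V3: 4 + 2 + 6 = 12
V2→V7→V0→V5→V1→V3: 4 + 9 + 5 + 2 + 6 = 26
V2→V7→V1→V3: 4 + 2 + 6 = 12
Shortest: 11.

11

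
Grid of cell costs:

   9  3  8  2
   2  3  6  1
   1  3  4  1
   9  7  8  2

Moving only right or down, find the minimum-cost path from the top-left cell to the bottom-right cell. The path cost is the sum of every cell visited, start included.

Take r0c0 -> r1c0 -> r2c0 -> r2c1 -> r2c2 -> r2c3 -> r3c3 for a total of 9 + 2 + 1 + 3 + 4 + 1 + 2 = 22.

22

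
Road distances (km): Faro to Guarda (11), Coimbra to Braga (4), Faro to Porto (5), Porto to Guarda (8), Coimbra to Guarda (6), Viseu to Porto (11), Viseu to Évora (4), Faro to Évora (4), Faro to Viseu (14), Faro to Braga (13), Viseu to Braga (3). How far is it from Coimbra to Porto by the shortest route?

14

A few of the Coimbra→Porto routes:
Coimbra → Braga → Viseu → Porto: 4 + 3 + 11 = 18
Coimbra → Braga → Faro → Porto: 4 + 13 + 5 = 22
Coimbra → Braga → Viseu → Évora → Faro → Porto: 4 + 3 + 4 + 4 + 5 = 20
Coimbra → Guarda → Porto: 6 + 8 = 14
Coimbra → Guarda → Faro → Porto: 6 + 11 + 5 = 22
Shortest: 14 km.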